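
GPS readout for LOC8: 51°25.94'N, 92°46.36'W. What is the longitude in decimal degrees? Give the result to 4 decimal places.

92° + 46.36′/60 = 92 + 0.77267 = 92.7727°

92.7727°W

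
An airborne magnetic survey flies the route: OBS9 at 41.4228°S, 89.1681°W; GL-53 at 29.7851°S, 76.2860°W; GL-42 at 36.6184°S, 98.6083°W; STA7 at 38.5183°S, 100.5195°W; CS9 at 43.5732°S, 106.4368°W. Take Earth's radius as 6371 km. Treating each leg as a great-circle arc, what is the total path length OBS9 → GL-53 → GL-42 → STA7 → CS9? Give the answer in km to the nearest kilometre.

4962 km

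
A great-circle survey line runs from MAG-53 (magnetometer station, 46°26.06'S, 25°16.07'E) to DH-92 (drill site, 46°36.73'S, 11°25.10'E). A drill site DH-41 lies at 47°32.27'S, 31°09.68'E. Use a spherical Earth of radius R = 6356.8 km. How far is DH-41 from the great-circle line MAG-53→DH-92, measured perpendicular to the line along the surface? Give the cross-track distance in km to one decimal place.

MAG-53: φ = -46.43433°, λ = +25.26783°
DH-92: φ = -46.61217°, λ = +11.41833°
DH-41: φ = -47.53783°, λ = +31.16133°
δ₁₃ = central angle MAG-53→DH-41 = 0.072744 rad  (haversine)
θ₁₃ = bearing MAG-53→DH-41 = 107.491°,  θ₁₂ = bearing MAG-53→DH-92 = 263.900°
dₓₜ = R·arcsin(sin δ₁₃ · sin(θ₁₃ − θ₁₂)) = 6356.8·arcsin(0.07268·sin(-156.409°)) = -184.927 km
|dₓₜ| = 184.927 km

184.9 km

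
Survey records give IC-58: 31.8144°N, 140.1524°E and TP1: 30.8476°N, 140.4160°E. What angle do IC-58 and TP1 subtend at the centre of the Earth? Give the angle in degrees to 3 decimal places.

0.993°

Δφ = -0.9668°,  Δλ = 0.2636°
a = sin²(Δφ/2) + cos φ₁ cos φ₂ sin²(Δλ/2) = 0.000075
c = 2·arcsin(√a) = 0.017325 rad = 0.9927°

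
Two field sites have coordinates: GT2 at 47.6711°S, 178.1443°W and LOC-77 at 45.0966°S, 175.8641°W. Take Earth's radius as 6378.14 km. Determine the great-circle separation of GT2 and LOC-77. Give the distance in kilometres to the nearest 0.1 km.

335.8 km

Δφ = 2.5745°,  Δλ = 2.2802°
a = sin²(Δφ/2) + cos φ₁ cos φ₂ sin²(Δλ/2) = 0.000693
c = 2·arcsin(√a) = 0.052651 rad = 3.0167°
d = R·c = 6378.14 × 0.052651 = 335.8 km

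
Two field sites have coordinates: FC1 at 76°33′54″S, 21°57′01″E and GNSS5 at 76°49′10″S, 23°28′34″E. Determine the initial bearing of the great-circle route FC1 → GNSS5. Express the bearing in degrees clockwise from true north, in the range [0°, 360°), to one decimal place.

FC1: φ = -76.56500°, λ = +21.95028°
GNSS5: φ = -76.81944°, λ = +23.47611°
Δλ = 1.5258°
y = sin Δλ · cos φ₂ = 0.006072
x = cos φ₁ sin φ₂ − sin φ₁ cos φ₂ cos Δλ = -0.004520
θ = atan2(y, x) = 126.6627° → 126.6627° (mod 360°)

126.7°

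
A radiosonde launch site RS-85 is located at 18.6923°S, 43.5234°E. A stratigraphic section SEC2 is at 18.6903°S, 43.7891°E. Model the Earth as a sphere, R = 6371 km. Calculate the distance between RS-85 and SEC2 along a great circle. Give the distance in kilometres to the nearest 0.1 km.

Δφ = 0.0020°,  Δλ = 0.2657°
a = sin²(Δφ/2) + cos φ₁ cos φ₂ sin²(Δλ/2) = 0.000005
c = 2·arcsin(√a) = 0.004393 rad = 0.2517°
d = R·c = 6371 × 0.004393 = 28.0 km

28.0 km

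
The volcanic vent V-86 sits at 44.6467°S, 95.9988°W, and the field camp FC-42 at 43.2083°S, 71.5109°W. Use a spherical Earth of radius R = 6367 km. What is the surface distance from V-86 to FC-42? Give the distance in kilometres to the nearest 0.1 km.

1959.0 km

Δφ = 1.4384°,  Δλ = 24.4879°
a = sin²(Δφ/2) + cos φ₁ cos φ₂ sin²(Δλ/2) = 0.023480
c = 2·arcsin(√a) = 0.307676 rad = 17.6285°
d = R·c = 6367 × 0.307676 = 1959.0 km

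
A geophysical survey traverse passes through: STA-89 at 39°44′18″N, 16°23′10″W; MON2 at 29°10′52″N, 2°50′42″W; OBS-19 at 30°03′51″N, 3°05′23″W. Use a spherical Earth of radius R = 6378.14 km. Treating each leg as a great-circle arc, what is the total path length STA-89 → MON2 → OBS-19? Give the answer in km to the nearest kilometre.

1808 km

STA-89: φ = +39.73833°, λ = -16.38611°
MON2: φ = +29.18111°, λ = -2.84500°
OBS-19: φ = +30.06417°, λ = -3.08972°
STA-89→MON2: c = 0.267595 rad, d = 1706.76 km
MON2→OBS-19: c = 0.015853 rad, d = 101.11 km
Total = 1706.76 + 101.11 = 1807.87 km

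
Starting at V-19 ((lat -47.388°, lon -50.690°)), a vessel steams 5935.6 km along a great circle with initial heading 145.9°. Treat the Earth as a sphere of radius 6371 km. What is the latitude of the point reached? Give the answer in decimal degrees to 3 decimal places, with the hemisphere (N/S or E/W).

62.743°S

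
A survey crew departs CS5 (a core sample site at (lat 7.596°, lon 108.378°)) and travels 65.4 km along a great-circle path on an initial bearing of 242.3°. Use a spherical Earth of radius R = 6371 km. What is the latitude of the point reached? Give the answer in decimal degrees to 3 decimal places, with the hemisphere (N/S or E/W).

7.322°N

δ = d/R = 65.4/6371 = 0.010265 rad
φ₂ = arcsin(sin φ₁ cos δ + cos φ₁ sin δ cos θ)
   = arcsin(0.13219·0.99995 + 0.99122·0.01027·-0.46484) = 7.32229°
λ₂ = λ₁ + atan2(sin θ sin δ cos φ₁, cos δ − sin φ₁ sin φ₂) = 107.85297°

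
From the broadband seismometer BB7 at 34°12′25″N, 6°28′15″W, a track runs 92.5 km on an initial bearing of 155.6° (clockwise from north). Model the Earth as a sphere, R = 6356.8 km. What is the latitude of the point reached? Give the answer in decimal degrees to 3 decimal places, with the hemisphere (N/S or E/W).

BB7: φ = +34.20694°, λ = -6.47083°
δ = d/R = 92.5/6356.8 = 0.014551 rad
φ₂ = arcsin(sin φ₁ cos δ + cos φ₁ sin δ cos θ)
   = arcsin(0.56218·0.99989 + 0.82701·0.01455·-0.91068) = 33.44699°
λ₂ = λ₁ + atan2(sin θ sin δ cos φ₁, cos δ − sin φ₁ sin φ₂) = -6.05807°

33.447°N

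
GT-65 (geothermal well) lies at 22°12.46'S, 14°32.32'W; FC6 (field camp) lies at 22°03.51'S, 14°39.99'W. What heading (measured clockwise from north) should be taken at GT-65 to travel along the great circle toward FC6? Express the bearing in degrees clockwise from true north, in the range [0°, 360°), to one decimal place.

321.5°

GT-65: φ = -22.20767°, λ = -14.53867°
FC6: φ = -22.05850°, λ = -14.66650°
Δλ = -0.1278°
y = sin Δλ · cos φ₂ = -0.002068
x = cos φ₁ sin φ₂ − sin φ₁ cos φ₂ cos Δλ = 0.002603
θ = atan2(y, x) = -38.4678° → 321.5322° (mod 360°)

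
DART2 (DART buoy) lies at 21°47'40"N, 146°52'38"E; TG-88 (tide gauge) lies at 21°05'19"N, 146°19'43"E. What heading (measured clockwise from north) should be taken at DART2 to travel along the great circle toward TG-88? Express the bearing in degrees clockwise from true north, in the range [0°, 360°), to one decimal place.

216.0°

DART2: φ = +21.79444°, λ = +146.87722°
TG-88: φ = +21.08861°, λ = +146.32861°
Δλ = -0.5486°
y = sin Δλ · cos φ₂ = -0.008934
x = cos φ₁ sin φ₂ − sin φ₁ cos φ₂ cos Δλ = -0.012303
θ = atan2(y, x) = -144.0151° → 215.9849° (mod 360°)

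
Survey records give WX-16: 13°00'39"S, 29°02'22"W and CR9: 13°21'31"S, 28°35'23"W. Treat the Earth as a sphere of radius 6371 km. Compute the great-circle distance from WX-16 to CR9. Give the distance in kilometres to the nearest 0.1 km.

62.2 km

WX-16: φ = -13.01083°, λ = -29.03944°
CR9: φ = -13.35861°, λ = -28.58972°
Δφ = -0.3478°,  Δλ = 0.4497°
a = sin²(Δφ/2) + cos φ₁ cos φ₂ sin²(Δλ/2) = 0.000024
c = 2·arcsin(√a) = 0.009759 rad = 0.5592°
d = R·c = 6371 × 0.009759 = 62.2 km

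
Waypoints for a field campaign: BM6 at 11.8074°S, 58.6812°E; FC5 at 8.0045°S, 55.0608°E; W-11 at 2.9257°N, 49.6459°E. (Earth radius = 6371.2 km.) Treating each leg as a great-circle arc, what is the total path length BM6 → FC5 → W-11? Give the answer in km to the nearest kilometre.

BM6→FC5: c = 0.090985 rad, d = 579.69 km
FC5→W-11: c = 0.212790 rad, d = 1355.72 km
Total = 579.69 + 1355.72 = 1935.41 km

1935 km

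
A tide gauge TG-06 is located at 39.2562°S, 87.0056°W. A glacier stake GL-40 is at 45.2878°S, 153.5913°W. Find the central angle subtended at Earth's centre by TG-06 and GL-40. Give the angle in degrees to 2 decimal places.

48.23°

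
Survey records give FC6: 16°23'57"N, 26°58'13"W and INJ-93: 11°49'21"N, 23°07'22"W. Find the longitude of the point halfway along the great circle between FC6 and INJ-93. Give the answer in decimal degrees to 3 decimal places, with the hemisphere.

25.027°W

FC6: φ = +16.39917°, λ = -26.97028°
INJ-93: φ = +11.82250°, λ = -23.12278°
Bx = cos φ₂ cos Δλ = 0.976581,  By = cos φ₂ sin Δλ = 0.065678
φₘ = atan2(sin φ₁ + sin φ₂, √((cos φ₁ + Bx)² + By²)) = 14.11847°
λₘ = λ₁ + atan2(By, cos φ₁ + Bx) = -25.02720°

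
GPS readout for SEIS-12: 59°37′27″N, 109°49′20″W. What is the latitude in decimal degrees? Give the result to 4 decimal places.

59° + 37′/60 + 27″/3600 = 59 + 0.61667 + 0.00750 = 59.6242°

59.6242°N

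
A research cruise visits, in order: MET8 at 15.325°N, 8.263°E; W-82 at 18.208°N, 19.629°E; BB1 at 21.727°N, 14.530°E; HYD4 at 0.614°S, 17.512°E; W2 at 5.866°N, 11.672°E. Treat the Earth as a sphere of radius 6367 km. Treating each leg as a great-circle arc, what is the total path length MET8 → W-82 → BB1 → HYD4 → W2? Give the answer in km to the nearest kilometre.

MET8→W-82: c = 0.196443 rad, d = 1250.75 km
W-82→BB1: c = 0.103754 rad, d = 660.60 km
BB1→HYD4: c = 0.393220 rad, d = 2503.63 km
HYD4→W2: c = 0.152142 rad, d = 968.69 km
Total = 1250.75 + 660.60 + 2503.63 + 968.69 = 5383.68 km

5384 km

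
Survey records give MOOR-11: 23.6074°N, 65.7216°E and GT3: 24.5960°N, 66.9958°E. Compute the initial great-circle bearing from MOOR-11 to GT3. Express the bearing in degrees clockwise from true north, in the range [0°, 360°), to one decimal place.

Δλ = 1.2742°
y = sin Δλ · cos φ₂ = 0.020219
x = cos φ₁ sin φ₂ − sin φ₁ cos φ₂ cos Δλ = 0.017344
θ = atan2(y, x) = 49.3782° → 49.3782° (mod 360°)

49.4°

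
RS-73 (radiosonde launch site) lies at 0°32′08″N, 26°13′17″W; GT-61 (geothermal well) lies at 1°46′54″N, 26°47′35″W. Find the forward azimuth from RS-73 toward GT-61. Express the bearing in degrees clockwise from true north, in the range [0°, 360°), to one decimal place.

RS-73: φ = +0.53556°, λ = -26.22139°
GT-61: φ = +1.78167°, λ = -26.79306°
Δλ = -0.5717°
y = sin Δλ · cos φ₂ = -0.009972
x = cos φ₁ sin φ₂ − sin φ₁ cos φ₂ cos Δλ = 0.021747
θ = atan2(y, x) = -24.6342° → 335.3658° (mod 360°)

335.4°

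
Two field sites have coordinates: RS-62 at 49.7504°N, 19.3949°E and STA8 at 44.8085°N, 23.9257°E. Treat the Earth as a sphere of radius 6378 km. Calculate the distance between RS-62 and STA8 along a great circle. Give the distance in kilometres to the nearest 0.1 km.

Δφ = -4.9419°,  Δλ = 4.5308°
a = sin²(Δφ/2) + cos φ₁ cos φ₂ sin²(Δλ/2) = 0.002575
c = 2·arcsin(√a) = 0.101532 rad = 5.8173°
d = R·c = 6378 × 0.101532 = 647.6 km

647.6 km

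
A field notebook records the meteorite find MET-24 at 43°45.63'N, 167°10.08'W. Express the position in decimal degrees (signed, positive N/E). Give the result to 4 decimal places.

+43.7605°, -167.1680°

lat: 43.7605° N → +43.7605°
lon: 167.1680° W → -167.1680°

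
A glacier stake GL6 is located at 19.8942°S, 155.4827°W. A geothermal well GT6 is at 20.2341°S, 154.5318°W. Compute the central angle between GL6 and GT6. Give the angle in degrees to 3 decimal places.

0.956°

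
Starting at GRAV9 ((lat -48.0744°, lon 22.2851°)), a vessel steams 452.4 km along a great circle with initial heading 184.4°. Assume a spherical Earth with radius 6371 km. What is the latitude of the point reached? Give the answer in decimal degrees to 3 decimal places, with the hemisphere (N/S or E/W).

52.130°S

δ = d/R = 452.4/6371 = 0.071009 rad
φ₂ = arcsin(sin φ₁ cos δ + cos φ₁ sin δ cos θ)
   = arcsin(-0.74401·0.99748 + 0.66817·0.07095·-0.99705) = -52.12989°
λ₂ = λ₁ + atan2(sin θ sin δ cos φ₁, cos δ − sin φ₁ sin φ₂) = 21.77705°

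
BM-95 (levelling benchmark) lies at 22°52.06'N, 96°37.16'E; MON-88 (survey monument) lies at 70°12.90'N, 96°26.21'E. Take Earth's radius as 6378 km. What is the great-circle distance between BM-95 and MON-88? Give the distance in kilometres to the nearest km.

5271 km

BM-95: φ = +22.86767°, λ = +96.61933°
MON-88: φ = +70.21500°, λ = +96.43683°
Δφ = 47.3473°,  Δλ = -0.1825°
a = sin²(Δφ/2) + cos φ₁ cos φ₂ sin²(Δλ/2) = 0.161225
c = 2·arcsin(√a) = 0.826369 rad = 47.3475°
d = R·c = 6378 × 0.826369 = 5270.6 km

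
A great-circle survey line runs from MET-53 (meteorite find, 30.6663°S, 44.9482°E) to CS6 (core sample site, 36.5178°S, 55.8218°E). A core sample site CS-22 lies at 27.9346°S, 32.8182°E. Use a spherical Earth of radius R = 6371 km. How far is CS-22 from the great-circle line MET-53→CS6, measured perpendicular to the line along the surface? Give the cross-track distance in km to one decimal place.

δ₁₃ = central angle MET-53→CS-22 = 0.190567 rad  (haversine)
θ₁₃ = bearing MET-53→CS-22 = 281.449°,  θ₁₂ = bearing MET-53→CS6 = 125.792°
dₓₜ = R·arcsin(sin δ₁₃ · sin(θ₁₃ − θ₁₂)) = 6371·arcsin(0.18942·sin(155.657°)) = 497.931 km
|dₓₜ| = 497.931 km

497.9 km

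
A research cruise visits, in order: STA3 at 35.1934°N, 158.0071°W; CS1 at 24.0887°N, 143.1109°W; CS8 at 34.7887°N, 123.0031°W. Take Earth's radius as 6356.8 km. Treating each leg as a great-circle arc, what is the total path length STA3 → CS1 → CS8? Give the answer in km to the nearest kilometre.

STA3→CS1: c = 0.297048 rad, d = 1888.28 km
CS1→CS8: c = 0.357101 rad, d = 2270.02 km
Total = 1888.28 + 2270.02 = 4158.30 km

4158 km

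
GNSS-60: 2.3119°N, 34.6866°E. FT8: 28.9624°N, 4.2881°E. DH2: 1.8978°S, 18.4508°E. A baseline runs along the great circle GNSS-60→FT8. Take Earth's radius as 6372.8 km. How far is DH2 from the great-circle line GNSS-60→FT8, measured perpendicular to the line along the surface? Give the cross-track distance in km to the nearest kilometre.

δ₁₃ = central angle GNSS-60→DH2 = 0.292675 rad  (haversine)
θ₁₃ = bearing GNSS-60→DH2 = 255.590°,  θ₁₂ = bearing GNSS-60→FT8 = 315.682°
dₓₜ = R·arcsin(sin δ₁₃ · sin(θ₁₃ − θ₁₂)) = 6372.8·arcsin(0.28851·sin(-60.092°)) = -1610.890 km
|dₓₜ| = 1610.890 km

1611 km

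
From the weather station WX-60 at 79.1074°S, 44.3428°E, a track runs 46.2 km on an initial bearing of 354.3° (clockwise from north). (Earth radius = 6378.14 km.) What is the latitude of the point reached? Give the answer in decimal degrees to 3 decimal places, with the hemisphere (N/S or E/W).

δ = d/R = 46.2/6378.14 = 0.007243 rad
φ₂ = arcsin(sin φ₁ cos δ + cos φ₁ sin δ cos θ)
   = arcsin(-0.98198·0.99997 + 0.18897·0.00724·0.99506) = -78.69436°
λ₂ = λ₁ + atan2(sin θ sin δ cos φ₁, cos δ − sin φ₁ sin φ₂) = 44.13254°

78.694°S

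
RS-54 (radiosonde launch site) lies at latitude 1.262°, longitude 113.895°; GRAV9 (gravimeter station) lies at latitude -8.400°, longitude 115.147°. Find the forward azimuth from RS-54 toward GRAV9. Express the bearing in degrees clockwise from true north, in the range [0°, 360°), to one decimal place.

Δλ = 1.2520°
y = sin Δλ · cos φ₂ = 0.021615
x = cos φ₁ sin φ₂ − sin φ₁ cos φ₂ cos Δλ = -0.167830
θ = atan2(y, x) = 172.6611° → 172.6611° (mod 360°)

172.7°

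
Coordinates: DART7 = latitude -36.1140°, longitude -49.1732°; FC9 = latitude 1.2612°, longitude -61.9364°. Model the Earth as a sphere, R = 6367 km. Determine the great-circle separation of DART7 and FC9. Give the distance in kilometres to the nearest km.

4358 km

Δφ = 37.3752°,  Δλ = -12.7632°
a = sin²(Δφ/2) + cos φ₁ cos φ₂ sin²(Δλ/2) = 0.112639
c = 2·arcsin(√a) = 0.684522 rad = 39.2202°
d = R·c = 6367 × 0.684522 = 4358.3 km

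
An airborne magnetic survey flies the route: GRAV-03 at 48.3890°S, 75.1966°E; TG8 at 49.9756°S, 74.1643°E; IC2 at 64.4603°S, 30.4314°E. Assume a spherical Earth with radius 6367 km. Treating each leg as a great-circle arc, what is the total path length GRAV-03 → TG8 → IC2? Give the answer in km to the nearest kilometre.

3188 km

GRAV-03→TG8: c = 0.030091 rad, d = 191.59 km
TG8→IC2: c = 0.470611 rad, d = 2996.38 km
Total = 191.59 + 2996.38 = 3187.97 km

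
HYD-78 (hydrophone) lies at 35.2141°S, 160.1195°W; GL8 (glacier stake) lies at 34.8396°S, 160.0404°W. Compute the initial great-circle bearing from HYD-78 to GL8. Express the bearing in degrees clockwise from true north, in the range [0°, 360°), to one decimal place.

9.8°

Δλ = 0.0791°
y = sin Δλ · cos φ₂ = 0.001133
x = cos φ₁ sin φ₂ − sin φ₁ cos φ₂ cos Δλ = 0.006536
θ = atan2(y, x) = 9.8355° → 9.8355° (mod 360°)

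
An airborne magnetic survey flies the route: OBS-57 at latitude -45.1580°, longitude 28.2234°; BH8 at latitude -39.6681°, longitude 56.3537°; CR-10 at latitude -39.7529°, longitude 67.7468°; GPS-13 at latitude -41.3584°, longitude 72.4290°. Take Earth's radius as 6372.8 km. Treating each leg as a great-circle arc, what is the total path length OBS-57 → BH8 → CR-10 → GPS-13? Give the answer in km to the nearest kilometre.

3784 km

OBS-57→BH8: c = 0.372840 rad, d = 2376.03 km
BH8→CR-10: c = 0.152874 rad, d = 974.23 km
CR-10→GPS-13: c = 0.068106 rad, d = 434.03 km
Total = 2376.03 + 974.23 + 434.03 = 3784.29 km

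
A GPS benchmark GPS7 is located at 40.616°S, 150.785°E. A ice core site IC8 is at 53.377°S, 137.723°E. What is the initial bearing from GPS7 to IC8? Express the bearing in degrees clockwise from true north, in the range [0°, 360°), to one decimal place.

Δλ = -13.0620°
y = sin Δλ · cos φ₂ = -0.134823
x = cos φ₁ sin φ₂ − sin φ₁ cos φ₂ cos Δλ = -0.230933
θ = atan2(y, x) = -149.7228° → 210.2772° (mod 360°)

210.3°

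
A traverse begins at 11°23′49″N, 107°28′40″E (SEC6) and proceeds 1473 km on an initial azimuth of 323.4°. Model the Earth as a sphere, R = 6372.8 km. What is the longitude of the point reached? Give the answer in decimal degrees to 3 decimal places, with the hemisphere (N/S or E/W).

SEC6: φ = +11.39694°, λ = +107.47778°
δ = d/R = 1473/6372.8 = 0.231139 rad
φ₂ = arcsin(sin φ₁ cos δ + cos φ₁ sin δ cos θ)
   = arcsin(0.19761·0.97341 + 0.98028·0.22909·0.80282) = 21.87839°
λ₂ = λ₁ + atan2(sin θ sin δ cos φ₁, cos δ − sin φ₁ sin φ₂) = 99.01379°

99.014°E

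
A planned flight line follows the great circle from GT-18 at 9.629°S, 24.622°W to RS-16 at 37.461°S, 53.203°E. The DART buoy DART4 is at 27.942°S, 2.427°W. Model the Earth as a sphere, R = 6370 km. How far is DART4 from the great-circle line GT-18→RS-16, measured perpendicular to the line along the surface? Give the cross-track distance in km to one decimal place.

406.9 km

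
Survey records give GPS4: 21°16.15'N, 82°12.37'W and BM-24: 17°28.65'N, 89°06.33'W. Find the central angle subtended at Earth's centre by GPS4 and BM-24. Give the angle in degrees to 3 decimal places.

7.531°

GPS4: φ = +21.26917°, λ = -82.20617°
BM-24: φ = +17.47750°, λ = -89.10550°
Δφ = -3.7917°,  Δλ = -6.8993°
a = sin²(Δφ/2) + cos φ₁ cos φ₂ sin²(Δλ/2) = 0.004313
c = 2·arcsin(√a) = 0.131437 rad = 7.5308°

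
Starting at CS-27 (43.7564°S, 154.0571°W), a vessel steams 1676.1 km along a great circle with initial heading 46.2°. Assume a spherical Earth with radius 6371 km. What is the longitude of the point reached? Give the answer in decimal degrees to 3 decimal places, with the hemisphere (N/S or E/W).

141.193°W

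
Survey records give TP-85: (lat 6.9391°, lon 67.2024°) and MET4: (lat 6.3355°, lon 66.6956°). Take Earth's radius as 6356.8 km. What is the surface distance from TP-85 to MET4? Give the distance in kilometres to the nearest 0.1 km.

Δφ = -0.6036°,  Δλ = -0.5068°
a = sin²(Δφ/2) + cos φ₁ cos φ₂ sin²(Δλ/2) = 0.000047
c = 2·arcsin(√a) = 0.013718 rad = 0.7860°
d = R·c = 6356.8 × 0.013718 = 87.2 km

87.2 km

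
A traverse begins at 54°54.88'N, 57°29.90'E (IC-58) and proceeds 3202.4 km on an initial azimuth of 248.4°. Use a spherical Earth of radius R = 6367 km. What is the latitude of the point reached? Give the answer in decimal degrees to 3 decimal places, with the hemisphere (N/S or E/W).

37.949°N

IC-58: φ = +54.91467°, λ = +57.49833°
δ = d/R = 3202.4/6367 = 0.502968 rad
φ₂ = arcsin(sin φ₁ cos δ + cos φ₁ sin δ cos θ)
   = arcsin(0.81830·0.87616 + 0.57480·0.48203·-0.36812) = 37.94900°
λ₂ = λ₁ + atan2(sin θ sin δ cos φ₁, cos δ − sin φ₁ sin φ₂) = 22.86295°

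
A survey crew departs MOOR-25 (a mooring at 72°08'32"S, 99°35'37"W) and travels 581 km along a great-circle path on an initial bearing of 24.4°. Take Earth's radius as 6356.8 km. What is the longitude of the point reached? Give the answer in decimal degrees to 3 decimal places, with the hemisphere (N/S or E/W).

93.993°W

MOOR-25: φ = -72.14222°, λ = -99.59361°
δ = d/R = 581/6356.8 = 0.091398 rad
φ₂ = arcsin(sin φ₁ cos δ + cos φ₁ sin δ cos θ)
   = arcsin(-0.95182·0.99583 + 0.30666·0.09127·0.91068) = -67.27342°
λ₂ = λ₁ + atan2(sin θ sin δ cos φ₁, cos δ − sin φ₁ sin φ₂) = -93.99289°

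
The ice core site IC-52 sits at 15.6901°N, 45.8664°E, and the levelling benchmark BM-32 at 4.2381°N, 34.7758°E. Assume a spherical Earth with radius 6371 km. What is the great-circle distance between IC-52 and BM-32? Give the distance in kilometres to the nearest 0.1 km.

Δφ = -11.4520°,  Δλ = -11.0906°
a = sin²(Δφ/2) + cos φ₁ cos φ₂ sin²(Δλ/2) = 0.018920
c = 2·arcsin(√a) = 0.275972 rad = 15.8121°
d = R·c = 6371 × 0.275972 = 1758.2 km

1758.2 km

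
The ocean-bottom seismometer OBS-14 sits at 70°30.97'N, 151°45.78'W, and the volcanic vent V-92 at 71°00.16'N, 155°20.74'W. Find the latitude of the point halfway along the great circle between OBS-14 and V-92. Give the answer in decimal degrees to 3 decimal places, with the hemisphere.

70.768°N

OBS-14: φ = +70.51617°, λ = -151.76300°
V-92: φ = +71.00267°, λ = -155.34567°
Bx = cos φ₂ cos Δλ = 0.324888,  By = cos φ₂ sin Δλ = -0.020342
φₘ = atan2(sin φ₁ + sin φ₂, √((cos φ₁ + Bx)² + By²)) = 70.76813°
λₘ = λ₁ + atan2(By, cos φ₁ + Bx) = -153.53254°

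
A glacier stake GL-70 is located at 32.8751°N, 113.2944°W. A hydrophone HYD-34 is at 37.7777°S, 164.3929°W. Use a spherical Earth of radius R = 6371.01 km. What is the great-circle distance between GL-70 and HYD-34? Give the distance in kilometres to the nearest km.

Δφ = -70.6528°,  Δλ = -51.0985°
a = sin²(Δφ/2) + cos φ₁ cos φ₂ sin²(Δλ/2) = 0.457829
c = 2·arcsin(√a) = 1.486355 rad = 85.1619°
d = R·c = 6371.01 × 1.486355 = 9469.6 km

9470 km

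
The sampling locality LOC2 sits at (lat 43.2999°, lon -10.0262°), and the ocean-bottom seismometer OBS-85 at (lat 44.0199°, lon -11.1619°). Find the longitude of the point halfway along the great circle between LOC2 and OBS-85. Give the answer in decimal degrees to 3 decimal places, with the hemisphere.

10.591°W

Bx = cos φ₂ cos Δλ = 0.718957,  By = cos φ₂ sin Δλ = -0.014253
φₘ = atan2(sin φ₁ + sin φ₂, √((cos φ₁ + Bx)² + By²)) = 43.66131°
λₘ = λ₁ + atan2(By, cos φ₁ + Bx) = -10.59065°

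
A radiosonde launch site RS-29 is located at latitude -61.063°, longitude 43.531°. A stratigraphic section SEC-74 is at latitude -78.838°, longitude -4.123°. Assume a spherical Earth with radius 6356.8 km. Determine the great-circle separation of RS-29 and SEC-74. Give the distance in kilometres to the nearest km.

2532 km

Δφ = -17.7750°,  Δλ = -47.6540°
a = sin²(Δφ/2) + cos φ₁ cos φ₂ sin²(Δλ/2) = 0.039155
c = 2·arcsin(√a) = 0.398379 rad = 22.8254°
d = R·c = 6356.8 × 0.398379 = 2532.4 km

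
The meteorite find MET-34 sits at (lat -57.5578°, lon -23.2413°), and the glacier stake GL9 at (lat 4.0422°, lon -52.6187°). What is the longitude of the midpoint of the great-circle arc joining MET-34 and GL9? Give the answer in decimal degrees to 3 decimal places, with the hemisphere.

Bx = cos φ₂ cos Δλ = 0.869240,  By = cos φ₂ sin Δλ = -0.489340
φₘ = atan2(sin φ₁ + sin φ₂, √((cos φ₁ + Bx)² + By²)) = -27.45807°
λₘ = λ₁ + atan2(By, cos φ₁ + Bx) = -42.43502°

42.435°W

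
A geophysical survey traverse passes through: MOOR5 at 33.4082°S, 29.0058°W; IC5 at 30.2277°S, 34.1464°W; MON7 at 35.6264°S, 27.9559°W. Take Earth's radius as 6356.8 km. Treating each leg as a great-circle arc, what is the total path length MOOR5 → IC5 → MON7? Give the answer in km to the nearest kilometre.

MOOR5→IC5: c = 0.094283 rad, d = 599.34 km
IC5→MON7: c = 0.130716 rad, d = 830.94 km
Total = 599.34 + 830.94 = 1430.27 km

1430 km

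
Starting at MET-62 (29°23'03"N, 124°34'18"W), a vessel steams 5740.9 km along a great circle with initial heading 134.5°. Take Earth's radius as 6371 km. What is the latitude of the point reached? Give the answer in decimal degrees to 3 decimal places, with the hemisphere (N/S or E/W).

MET-62: φ = +29.38417°, λ = -124.57167°
δ = d/R = 5740.9/6371 = 0.901099 rad
φ₂ = arcsin(sin φ₁ cos δ + cos φ₁ sin δ cos θ)
   = arcsin(0.49066·0.62075 + 0.87135·0.78401·-0.70091) = -10.03472°
λ₂ = λ₁ + atan2(sin θ sin δ cos φ₁, cos δ − sin φ₁ sin φ₂) = -89.96898°

10.035°S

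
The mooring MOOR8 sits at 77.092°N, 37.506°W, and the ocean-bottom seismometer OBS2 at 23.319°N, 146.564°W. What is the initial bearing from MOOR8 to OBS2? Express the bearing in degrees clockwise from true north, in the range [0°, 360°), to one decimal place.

293.7°

Δλ = -109.0580°
y = sin Δλ · cos φ₂ = -0.867981
x = cos φ₁ sin φ₂ − sin φ₁ cos φ₂ cos Δλ = 0.380703
θ = atan2(y, x) = -66.3174° → 293.6826° (mod 360°)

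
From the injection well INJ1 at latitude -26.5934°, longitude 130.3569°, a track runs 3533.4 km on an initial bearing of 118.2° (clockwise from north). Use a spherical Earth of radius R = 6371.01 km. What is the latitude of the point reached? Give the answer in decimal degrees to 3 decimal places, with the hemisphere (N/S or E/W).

37.091°S

δ = d/R = 3533.4/6371.01 = 0.554606 rad
φ₂ = arcsin(sin φ₁ cos δ + cos φ₁ sin δ cos θ)
   = arcsin(-0.44766·0.85011 + 0.89421·0.52661·-0.47255) = -37.09069°
λ₂ = λ₁ + atan2(sin θ sin δ cos φ₁, cos δ − sin φ₁ sin φ₂) = 165.93507°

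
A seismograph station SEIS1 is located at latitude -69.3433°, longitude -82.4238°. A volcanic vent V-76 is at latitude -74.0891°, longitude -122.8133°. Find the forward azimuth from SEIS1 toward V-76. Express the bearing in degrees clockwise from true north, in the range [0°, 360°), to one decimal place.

231.0°

Δλ = -40.3895°
y = sin Δλ · cos φ₂ = -0.177639
x = cos φ₁ sin φ₂ − sin φ₁ cos φ₂ cos Δλ = -0.143874
θ = atan2(y, x) = -129.0049° → 230.9951° (mod 360°)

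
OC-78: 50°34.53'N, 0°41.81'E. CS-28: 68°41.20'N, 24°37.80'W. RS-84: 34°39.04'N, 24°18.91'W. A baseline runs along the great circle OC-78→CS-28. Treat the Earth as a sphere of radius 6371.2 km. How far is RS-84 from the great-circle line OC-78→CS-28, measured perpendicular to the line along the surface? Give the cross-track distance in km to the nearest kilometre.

2662 km

OC-78: φ = +50.57550°, λ = +0.69683°
CS-28: φ = +68.68667°, λ = -24.63000°
RS-84: φ = +34.65067°, λ = -24.31517°
δ₁₃ = central angle OC-78→RS-84 = 0.421126 rad  (haversine)
θ₁₃ = bearing OC-78→RS-84 = 238.304°,  θ₁₂ = bearing OC-78→CS-28 = 335.287°
dₓₜ = R·arcsin(sin δ₁₃ · sin(θ₁₃ − θ₁₂)) = 6371.2·arcsin(0.40879·sin(-96.983°)) = -2661.923 km
|dₓₜ| = 2661.923 km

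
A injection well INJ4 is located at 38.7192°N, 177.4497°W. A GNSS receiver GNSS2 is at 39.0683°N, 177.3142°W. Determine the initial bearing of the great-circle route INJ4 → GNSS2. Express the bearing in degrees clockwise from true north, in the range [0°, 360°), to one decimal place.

Δλ = 0.1355°
y = sin Δλ · cos φ₂ = 0.001836
x = cos φ₁ sin φ₂ − sin φ₁ cos φ₂ cos Δλ = 0.006094
θ = atan2(y, x) = 16.7668° → 16.7668° (mod 360°)

16.8°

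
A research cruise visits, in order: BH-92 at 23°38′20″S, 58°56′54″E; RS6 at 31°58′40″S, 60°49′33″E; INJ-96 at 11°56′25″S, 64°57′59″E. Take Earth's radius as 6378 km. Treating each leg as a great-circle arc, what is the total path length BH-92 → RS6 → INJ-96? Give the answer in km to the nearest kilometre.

BH-92: φ = -23.63889°, λ = +58.94833°
RS6: φ = -31.97778°, λ = +60.82583°
INJ-96: φ = -11.94028°, λ = +64.96639°
BH-92→RS6: c = 0.148390 rad, d = 946.43 km
RS6→INJ-96: c = 0.355988 rad, d = 2270.49 km
Total = 946.43 + 2270.49 = 3216.92 km

3217 km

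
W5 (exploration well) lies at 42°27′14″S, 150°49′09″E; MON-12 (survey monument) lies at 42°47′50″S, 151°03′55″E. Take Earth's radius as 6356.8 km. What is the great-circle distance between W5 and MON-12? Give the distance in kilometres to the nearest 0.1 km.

43.1 km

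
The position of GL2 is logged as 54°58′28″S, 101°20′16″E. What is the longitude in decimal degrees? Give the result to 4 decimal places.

101° + 20′/60 + 16″/3600 = 101 + 0.33333 + 0.00444 = 101.3378°

101.3378°E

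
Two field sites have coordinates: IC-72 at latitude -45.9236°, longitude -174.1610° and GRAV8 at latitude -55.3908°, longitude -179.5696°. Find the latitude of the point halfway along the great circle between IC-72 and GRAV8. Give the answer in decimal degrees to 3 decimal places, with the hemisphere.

50.688°S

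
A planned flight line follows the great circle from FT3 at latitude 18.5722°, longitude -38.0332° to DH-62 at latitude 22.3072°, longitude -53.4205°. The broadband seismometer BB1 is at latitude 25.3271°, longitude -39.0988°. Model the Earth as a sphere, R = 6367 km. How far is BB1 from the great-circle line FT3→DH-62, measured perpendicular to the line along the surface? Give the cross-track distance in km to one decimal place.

δ₁₃ = central angle FT3→BB1 = 0.119148 rad  (haversine)
θ₁₃ = bearing FT3→BB1 = 351.870°,  θ₁₂ = bearing FT3→DH-62 = 287.139°
dₓₜ = R·arcsin(sin δ₁₃ · sin(θ₁₃ − θ₁₂)) = 6367·arcsin(0.11887·sin(64.731°)) = 685.732 km
|dₓₜ| = 685.732 km

685.7 km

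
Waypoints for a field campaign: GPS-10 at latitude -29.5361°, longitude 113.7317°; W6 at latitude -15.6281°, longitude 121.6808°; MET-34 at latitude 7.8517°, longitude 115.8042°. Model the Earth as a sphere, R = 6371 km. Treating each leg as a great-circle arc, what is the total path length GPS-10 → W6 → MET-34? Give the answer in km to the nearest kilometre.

4437 km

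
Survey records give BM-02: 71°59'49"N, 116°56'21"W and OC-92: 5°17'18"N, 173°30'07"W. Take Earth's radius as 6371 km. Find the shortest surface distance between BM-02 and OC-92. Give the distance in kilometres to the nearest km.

BM-02: φ = +71.99694°, λ = -116.93917°
OC-92: φ = +5.28833°, λ = -173.50194°
Δφ = -66.7086°,  Δλ = -56.5628°
a = sin²(Δφ/2) + cos φ₁ cos φ₂ sin²(Δλ/2) = 0.371383
c = 2·arcsin(√a) = 1.310638 rad = 75.0940°
d = R·c = 6371 × 1.310638 = 8350.1 km

8350 km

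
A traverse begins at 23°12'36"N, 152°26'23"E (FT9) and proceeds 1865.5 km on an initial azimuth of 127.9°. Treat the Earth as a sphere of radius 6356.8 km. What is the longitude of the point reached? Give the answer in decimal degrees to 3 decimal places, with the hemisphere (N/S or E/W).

165.953°E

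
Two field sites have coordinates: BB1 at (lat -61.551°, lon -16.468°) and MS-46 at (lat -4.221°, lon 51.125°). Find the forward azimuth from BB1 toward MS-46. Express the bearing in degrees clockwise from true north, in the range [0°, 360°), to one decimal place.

72.0°

Δλ = 67.5930°
y = sin Δλ · cos φ₂ = 0.921992
x = cos φ₁ sin φ₂ − sin φ₁ cos φ₂ cos Δλ = 0.299180
θ = atan2(y, x) = 72.0221° → 72.0221° (mod 360°)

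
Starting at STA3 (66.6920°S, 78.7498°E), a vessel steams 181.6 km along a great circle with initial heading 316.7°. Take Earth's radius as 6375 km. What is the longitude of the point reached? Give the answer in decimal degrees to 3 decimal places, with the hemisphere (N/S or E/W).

76.052°E

δ = d/R = 181.6/6375 = 0.028486 rad
φ₂ = arcsin(sin φ₁ cos δ + cos φ₁ sin δ cos θ)
   = arcsin(-0.91839·0.99959 + 0.39567·0.02848·0.72777) = -65.48004°
λ₂ = λ₁ + atan2(sin θ sin δ cos φ₁, cos δ − sin φ₁ sin φ₂) = 76.05200°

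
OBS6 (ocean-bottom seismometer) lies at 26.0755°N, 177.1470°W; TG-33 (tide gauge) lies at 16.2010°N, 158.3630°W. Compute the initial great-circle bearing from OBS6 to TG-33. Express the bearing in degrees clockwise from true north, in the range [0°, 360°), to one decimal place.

115.7°

Δλ = 18.7840°
y = sin Δλ · cos φ₂ = 0.309214
x = cos φ₁ sin φ₂ − sin φ₁ cos φ₂ cos Δλ = -0.149009
θ = atan2(y, x) = 115.7293° → 115.7293° (mod 360°)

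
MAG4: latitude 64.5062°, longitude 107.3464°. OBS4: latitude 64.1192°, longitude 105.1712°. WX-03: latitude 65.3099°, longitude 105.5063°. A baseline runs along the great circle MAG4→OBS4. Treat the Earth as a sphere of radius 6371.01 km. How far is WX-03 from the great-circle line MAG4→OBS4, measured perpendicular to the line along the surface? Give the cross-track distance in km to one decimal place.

δ₁₃ = central angle MAG4→WX-03 = 0.019550 rad  (haversine)
θ₁₃ = bearing MAG4→WX-03 = 316.676°,  θ₁₂ = bearing MAG4→OBS4 = 248.667°
dₓₜ = R·arcsin(sin δ₁₃ · sin(θ₁₃ − θ₁₂)) = 6371.01·arcsin(0.01955·sin(68.009°)) = 115.489 km
|dₓₜ| = 115.489 km

115.5 km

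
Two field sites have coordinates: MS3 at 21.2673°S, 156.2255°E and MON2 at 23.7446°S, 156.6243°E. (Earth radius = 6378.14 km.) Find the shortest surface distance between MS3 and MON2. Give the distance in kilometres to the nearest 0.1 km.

Δφ = -2.4773°,  Δλ = 0.3988°
a = sin²(Δφ/2) + cos φ₁ cos φ₂ sin²(Δλ/2) = 0.000478
c = 2·arcsin(√a) = 0.043712 rad = 2.5045°
d = R·c = 6378.14 × 0.043712 = 278.8 km

278.8 km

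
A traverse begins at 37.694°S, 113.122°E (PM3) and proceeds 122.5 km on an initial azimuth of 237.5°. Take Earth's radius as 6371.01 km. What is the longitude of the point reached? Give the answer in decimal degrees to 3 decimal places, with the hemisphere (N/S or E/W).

111.938°E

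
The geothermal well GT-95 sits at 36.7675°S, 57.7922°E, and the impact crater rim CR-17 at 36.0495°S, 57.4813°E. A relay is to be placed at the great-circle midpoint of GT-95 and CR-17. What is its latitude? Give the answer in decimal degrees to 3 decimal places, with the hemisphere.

36.409°S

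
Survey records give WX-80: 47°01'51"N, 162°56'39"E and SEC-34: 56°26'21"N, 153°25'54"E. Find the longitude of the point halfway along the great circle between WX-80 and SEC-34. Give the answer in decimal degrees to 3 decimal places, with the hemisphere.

158.685°E

WX-80: φ = +47.03083°, λ = +162.94417°
SEC-34: φ = +56.43917°, λ = +153.43167°
Bx = cos φ₂ cos Δλ = 0.545221,  By = cos φ₂ sin Δλ = -0.091361
φₘ = atan2(sin φ₁ + sin φ₂, √((cos φ₁ + Bx)² + By²)) = 51.83001°
λₘ = λ₁ + atan2(By, cos φ₁ + Bx) = 158.68525°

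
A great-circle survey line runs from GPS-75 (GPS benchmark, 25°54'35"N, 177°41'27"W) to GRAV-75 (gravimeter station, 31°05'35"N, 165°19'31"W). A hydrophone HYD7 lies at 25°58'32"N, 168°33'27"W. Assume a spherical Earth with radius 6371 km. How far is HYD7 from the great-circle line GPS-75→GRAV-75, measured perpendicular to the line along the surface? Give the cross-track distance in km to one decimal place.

397.9 km

GPS-75: φ = +25.90972°, λ = -177.69083°
GRAV-75: φ = +31.09306°, λ = -165.32528°
HYD7: φ = +25.97556°, λ = -168.55750°
δ₁₃ = central angle GPS-75→HYD7 = 0.143319 rad  (haversine)
θ₁₃ = bearing GPS-75→HYD7 = 87.541°,  θ₁₂ = bearing GPS-75→GRAV-75 = 61.632°
dₓₜ = R·arcsin(sin δ₁₃ · sin(θ₁₃ − θ₁₂)) = 6371·arcsin(0.14283·sin(25.909°)) = 397.860 km
|dₓₜ| = 397.860 km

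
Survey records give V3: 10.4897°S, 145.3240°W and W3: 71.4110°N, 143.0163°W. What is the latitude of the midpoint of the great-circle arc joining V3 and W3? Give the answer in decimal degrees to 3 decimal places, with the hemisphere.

Bx = cos φ₂ cos Δλ = 0.318519,  By = cos φ₂ sin Δλ = 0.012836
φₘ = atan2(sin φ₁ + sin φ₂, √((cos φ₁ + Bx)² + By²)) = 30.46440°
λₘ = λ₁ + atan2(By, cos φ₁ + Bx) = -144.75908°

30.464°N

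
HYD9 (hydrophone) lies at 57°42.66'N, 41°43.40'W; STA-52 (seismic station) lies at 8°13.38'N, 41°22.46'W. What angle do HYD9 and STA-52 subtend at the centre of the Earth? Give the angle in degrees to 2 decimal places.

49.49°

HYD9: φ = +57.71100°, λ = -41.72333°
STA-52: φ = +8.22300°, λ = -41.37433°
Δφ = -49.4880°,  Δλ = 0.3490°
a = sin²(Δφ/2) + cos φ₁ cos φ₂ sin²(Δλ/2) = 0.175201
c = 2·arcsin(√a) = 0.863741 rad = 49.4887°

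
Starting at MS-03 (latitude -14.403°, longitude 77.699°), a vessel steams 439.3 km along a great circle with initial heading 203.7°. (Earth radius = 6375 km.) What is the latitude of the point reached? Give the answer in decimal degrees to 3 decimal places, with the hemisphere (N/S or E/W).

18.012°S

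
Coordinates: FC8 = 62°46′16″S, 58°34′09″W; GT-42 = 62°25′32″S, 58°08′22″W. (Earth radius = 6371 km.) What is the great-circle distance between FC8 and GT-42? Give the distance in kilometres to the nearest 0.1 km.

FC8: φ = -62.77111°, λ = -58.56917°
GT-42: φ = -62.42556°, λ = -58.13944°
Δφ = 0.3456°,  Δλ = 0.4297°
a = sin²(Δφ/2) + cos φ₁ cos φ₂ sin²(Δλ/2) = 0.000012
c = 2·arcsin(√a) = 0.006949 rad = 0.3981°
d = R·c = 6371 × 0.006949 = 44.3 km

44.3 km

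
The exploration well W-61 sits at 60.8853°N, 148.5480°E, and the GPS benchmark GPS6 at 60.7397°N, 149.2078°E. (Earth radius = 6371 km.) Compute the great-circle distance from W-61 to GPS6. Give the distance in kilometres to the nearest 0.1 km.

Δφ = -0.1456°,  Δλ = 0.6598°
a = sin²(Δφ/2) + cos φ₁ cos φ₂ sin²(Δλ/2) = 0.000009
c = 2·arcsin(√a) = 0.006164 rad = 0.3532°
d = R·c = 6371 × 0.006164 = 39.3 km

39.3 km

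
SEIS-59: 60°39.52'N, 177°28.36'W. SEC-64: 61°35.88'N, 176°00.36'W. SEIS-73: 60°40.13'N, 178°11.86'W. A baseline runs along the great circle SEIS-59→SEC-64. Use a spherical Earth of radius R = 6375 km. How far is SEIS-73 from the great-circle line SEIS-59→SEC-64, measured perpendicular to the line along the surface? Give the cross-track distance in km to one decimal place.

32.6 km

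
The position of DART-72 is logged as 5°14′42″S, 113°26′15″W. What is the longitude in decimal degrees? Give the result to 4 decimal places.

113.4375°W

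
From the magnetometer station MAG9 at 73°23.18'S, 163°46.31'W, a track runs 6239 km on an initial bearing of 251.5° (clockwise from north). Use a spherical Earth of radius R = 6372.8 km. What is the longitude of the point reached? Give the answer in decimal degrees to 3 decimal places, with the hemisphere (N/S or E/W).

99.500°E

MAG9: φ = -73.38633°, λ = -163.77183°
δ = d/R = 6239/6372.8 = 0.979005 rad
φ₂ = arcsin(sin φ₁ cos δ + cos φ₁ sin δ cos θ)
   = arcsin(-0.95825·0.55785 + 0.28592·0.82994·-0.31730) = -37.57909°
λ₂ = λ₁ + atan2(sin θ sin δ cos φ₁, cos δ − sin φ₁ sin φ₂) = 99.49980°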